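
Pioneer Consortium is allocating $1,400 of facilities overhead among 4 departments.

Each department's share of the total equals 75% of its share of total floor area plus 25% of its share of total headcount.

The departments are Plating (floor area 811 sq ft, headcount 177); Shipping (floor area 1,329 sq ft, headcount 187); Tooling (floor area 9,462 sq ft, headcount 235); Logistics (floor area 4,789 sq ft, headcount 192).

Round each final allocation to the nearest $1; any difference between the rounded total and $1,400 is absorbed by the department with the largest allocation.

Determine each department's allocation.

Floor area total 16,391; headcount total 791.
Blended shares (75% floor area + 25% headcount): Plating 0.0931; Shipping 0.1199; Tooling 0.5072; Logistics 0.2798.
Pro-rata amounts: Plating 130.27; Shipping 167.88; Tooling 710.11; Logistics 391.74.
After rounding ($1): Plating $130; Shipping $168; Tooling $710; Logistics $392. Sum = $1,400.
Sum already equals the total — no adjustment.

Plating: $130 | Shipping: $168 | Tooling: $710 | Logistics: $392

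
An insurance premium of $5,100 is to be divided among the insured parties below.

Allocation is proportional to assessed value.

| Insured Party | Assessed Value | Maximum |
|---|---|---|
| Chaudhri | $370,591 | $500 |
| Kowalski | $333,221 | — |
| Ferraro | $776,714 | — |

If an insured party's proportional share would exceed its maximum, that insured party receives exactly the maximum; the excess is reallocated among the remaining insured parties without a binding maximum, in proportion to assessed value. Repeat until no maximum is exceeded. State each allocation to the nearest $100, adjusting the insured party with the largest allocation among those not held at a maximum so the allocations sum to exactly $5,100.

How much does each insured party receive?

Chaudhri: $500 · Kowalski: $1,400 · Ferraro: $3,200

Sum of assessed value: 1,480,526.
Unconstrained shares: Chaudhri 1,276.58; Kowalski 1,147.85; Ferraro 2,675.56.
Cap binds for Chaudhri ($500); residual $4,600 reallocated over remaining assessed value 1,109,935.
Shares after redistribution: Kowalski 1,381.00 → $1,400; Ferraro 3,219.00 → $3,200.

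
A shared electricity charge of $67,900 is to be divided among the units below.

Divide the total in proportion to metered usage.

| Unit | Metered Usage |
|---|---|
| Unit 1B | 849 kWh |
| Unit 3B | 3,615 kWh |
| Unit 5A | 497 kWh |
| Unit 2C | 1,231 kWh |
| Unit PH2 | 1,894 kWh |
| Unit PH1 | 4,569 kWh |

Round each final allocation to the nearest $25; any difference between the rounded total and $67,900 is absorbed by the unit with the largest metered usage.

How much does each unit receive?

Unit 1B: $4,550 · Unit 3B: $19,400 · Unit 5A: $2,675 · Unit 2C: $6,600 · Unit PH2: $10,150 · Unit PH1: $24,525

Sum of metered usage: 849 + 3,615 + 497 + 1,231 + 1,894 + 4,569 = 12,655.
Unrounded shares: Unit 1B 4,555.28; Unit 3B 19,396.17; Unit 5A 2,666.64; Unit 2C 6,604.89; Unit PH2 10,162.20; Unit PH1 24,514.82.
After rounding ($25): Unit 1B $4,550; Unit 3B $19,400; Unit 5A $2,675; Unit 2C $6,600; Unit PH2 $10,150; Unit PH1 $24,525. Sum = $67,900.
Rounded total matches; no reconciliation needed.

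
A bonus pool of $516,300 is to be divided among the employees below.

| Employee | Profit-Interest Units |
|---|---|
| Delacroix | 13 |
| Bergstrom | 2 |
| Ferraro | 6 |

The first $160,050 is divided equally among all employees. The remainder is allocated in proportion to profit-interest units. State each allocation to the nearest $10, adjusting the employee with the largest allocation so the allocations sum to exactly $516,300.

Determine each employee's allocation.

$160,050 shared equally gives $53,350 per employee.
Remainder $356,250 by profit-interest units (total 21): Delacroix 220,535.71 → $220,540; Bergstrom 33,928.57 → $33,930; Ferraro 101,785.71 → $101,790.
Rounding difference −$10 on remainder applied to Delacroix.
Totals: Delacroix $53,350 + $220,530 = $273,880; Bergstrom $53,350 + $33,930 = $87,280; Ferraro $53,350 + $101,790 = $155,140.

Delacroix: $273,880; Bergstrom: $87,280; Ferraro: $155,140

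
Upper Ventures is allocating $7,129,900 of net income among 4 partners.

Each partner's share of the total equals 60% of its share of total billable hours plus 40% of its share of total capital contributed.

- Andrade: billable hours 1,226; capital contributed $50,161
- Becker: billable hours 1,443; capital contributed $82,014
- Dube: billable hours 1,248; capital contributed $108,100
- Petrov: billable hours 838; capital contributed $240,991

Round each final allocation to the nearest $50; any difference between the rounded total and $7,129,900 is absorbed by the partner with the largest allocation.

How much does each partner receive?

Totals — billable hours 4,755, capital contributed 481,266.
Composite weights (60% billable hours + 40% capital contributed): Andrade 0.1964; Becker 0.2502; Dube 0.2473; Petrov 0.3060.
Raw shares: Andrade 1,400,249.54; Becker 1,784,237.75; Dube 1,763,386.15; Petrov 2,182,026.56.
At nearest $50: Andrade $1,400,250; Becker $1,784,250; Dube $1,763,400; Petrov $2,182,050. Sum = $7,129,950.
Difference $7,129,900 − $7,129,950 = −$50 applied to largest allocation (Petrov): Petrov becomes $2,182,000.

Andrade: $1,400,250 · Becker: $1,784,250 · Dube: $1,763,400 · Petrov: $2,182,000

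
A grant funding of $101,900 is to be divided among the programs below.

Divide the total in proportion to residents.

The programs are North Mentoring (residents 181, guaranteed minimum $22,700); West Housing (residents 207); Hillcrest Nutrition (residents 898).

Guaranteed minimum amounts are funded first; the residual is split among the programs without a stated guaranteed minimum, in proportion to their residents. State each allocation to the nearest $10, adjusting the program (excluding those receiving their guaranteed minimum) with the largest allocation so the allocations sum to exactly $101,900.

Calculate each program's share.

North Mentoring: $22,700; West Housing: $14,840; Hillcrest Nutrition: $64,360

Minimums first: North Mentoring $22,700. Residual $79,200.
Residual split over remaining residents 1,105: West Housing 14,836.56 → $14,840; Hillcrest Nutrition 64,363.44 → $64,360.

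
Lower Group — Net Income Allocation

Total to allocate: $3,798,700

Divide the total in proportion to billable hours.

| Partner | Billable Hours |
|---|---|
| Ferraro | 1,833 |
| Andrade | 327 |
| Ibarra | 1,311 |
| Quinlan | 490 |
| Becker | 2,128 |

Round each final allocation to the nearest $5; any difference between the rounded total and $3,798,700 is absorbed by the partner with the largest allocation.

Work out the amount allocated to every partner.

Billable hours total: 6,089.
Unrounded shares: Ferraro 1,833/6,089 × $3,798,700 = 1,143,540.34; Andrade 327/6,089 × $3,798,700 = 204,003.10; Ibarra 1,311/6,089 × $3,798,700 = 817,884.00; Quinlan 490/6,089 × $3,798,700 = 305,692.72; Becker 2,128/6,089 × $3,798,700 = 1,327,579.83.
After rounding ($5): Ferraro $1,143,540; Andrade $204,005; Ibarra $817,885; Quinlan $305,695; Becker $1,327,580. Sum = $3,798,705.
Difference $3,798,700 − $3,798,705 = −$5 applied to largest allocation (Becker): Becker becomes $1,327,575.

Ferraro: $1,143,540 · Andrade: $204,005 · Ibarra: $817,885 · Quinlan: $305,695 · Becker: $1,327,575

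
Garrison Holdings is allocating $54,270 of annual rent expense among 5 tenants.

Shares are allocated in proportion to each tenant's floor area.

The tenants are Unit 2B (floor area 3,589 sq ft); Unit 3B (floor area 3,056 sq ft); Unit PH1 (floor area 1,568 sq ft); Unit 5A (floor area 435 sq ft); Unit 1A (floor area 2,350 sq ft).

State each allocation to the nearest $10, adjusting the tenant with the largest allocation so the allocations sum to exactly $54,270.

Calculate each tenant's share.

Combined floor area = 10,998.
Pro-rata amounts: Unit 2B 3,589/10,998 × $54,270 = 17,710.04; Unit 3B 3,056/10,998 × $54,270 = 15,079.93; Unit PH1 1,568/10,998 × $54,270 = 7,737.35; Unit 5A 435/10,998 × $54,270 = 2,146.52; Unit 1A 2,350/10,998 × $54,270 = 11,596.15.
After rounding ($10): Unit 2B $17,710; Unit 3B $15,080; Unit PH1 $7,740; Unit 5A $2,150; Unit 1A $11,600. Sum = $54,280.
Difference $54,270 − $54,280 = −$10 applied to largest allocation (Unit 2B): Unit 2B becomes $17,700.

Unit 2B: $17,700 | Unit 3B: $15,080 | Unit PH1: $7,740 | Unit 5A: $2,150 | Unit 1A: $11,600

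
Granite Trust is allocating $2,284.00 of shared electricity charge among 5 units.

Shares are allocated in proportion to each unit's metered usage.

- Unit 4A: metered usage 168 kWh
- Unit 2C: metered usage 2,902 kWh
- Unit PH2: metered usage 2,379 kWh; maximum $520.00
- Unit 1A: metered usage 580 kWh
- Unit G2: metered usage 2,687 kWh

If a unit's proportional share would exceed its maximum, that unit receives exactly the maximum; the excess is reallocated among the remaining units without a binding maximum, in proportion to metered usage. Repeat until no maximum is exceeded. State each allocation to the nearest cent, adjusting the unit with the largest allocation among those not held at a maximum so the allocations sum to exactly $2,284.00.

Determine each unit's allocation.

Unit 4A: $46.77 | Unit 2C: $807.81 | Unit PH2: $520.00 | Unit 1A: $161.45 | Unit G2: $747.97

Combined metered usage = 8,716.
Pro-rata shares before constraints: Unit 4A 44.0239; Unit 2C 760.4598; Unit PH2 623.4094; Unit 1A 151.9872; Unit G2 704.1198.
Capped: Unit PH2 ($520.00); remaining pool $1,764.00 reallocated over remaining metered usage 6,337.
Remaining shares: Unit 4A 46.7653 → $46.77; Unit 2C 807.8157 → $807.82; Unit 1A 161.4518 → $161.45; Unit G2 747.9672 → $747.97.
Rounding difference −$0.01 applied to Unit 2C → $807.81.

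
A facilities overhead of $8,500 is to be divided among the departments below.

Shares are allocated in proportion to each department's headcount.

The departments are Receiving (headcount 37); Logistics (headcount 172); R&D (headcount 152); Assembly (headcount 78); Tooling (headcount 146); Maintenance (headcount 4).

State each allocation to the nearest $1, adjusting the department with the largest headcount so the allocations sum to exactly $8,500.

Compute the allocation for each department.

Headcount total: 37 + 172 + 152 + 78 + 146 + 4 = 589.
Pro-rata amounts: Receiving 533.96; Logistics 2,482.17; R&D 2,193.55; Assembly 1,125.64; Tooling 2,106.96; Maintenance 57.72.
After rounding ($1): Receiving $534; Logistics $2,482; R&D $2,194; Assembly $1,126; Tooling $2,107; Maintenance $58. Sum = $8,501.
Difference $8,500 − $8,501 = −$1 applied to largest headcount (Logistics): Logistics becomes $2,481.

Receiving: $534 | Logistics: $2,481 | R&D: $2,194 | Assembly: $1,126 | Tooling: $2,107 | Maintenance: $58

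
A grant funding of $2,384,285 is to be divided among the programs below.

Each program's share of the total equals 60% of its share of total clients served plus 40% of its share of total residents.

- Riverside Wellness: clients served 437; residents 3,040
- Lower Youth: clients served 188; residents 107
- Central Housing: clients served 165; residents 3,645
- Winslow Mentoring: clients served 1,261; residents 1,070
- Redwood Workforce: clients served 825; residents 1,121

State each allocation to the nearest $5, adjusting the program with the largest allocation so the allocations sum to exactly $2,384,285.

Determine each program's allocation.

Totals — clients served 2,876, residents 8,983.
Blended shares (60% clients served + 40% residents): Riverside Wellness 0.2265; Lower Youth 0.0440; Central Housing 0.1967; Winslow Mentoring 0.3107; Redwood Workforce 0.2220.
Raw shares: Riverside Wellness 540,124.22; Lower Youth 104,874.43; Central Housing 469,058.93; Winslow Mentoring 740,843.29; Redwood Workforce 529,384.12.
At nearest $5: Riverside Wellness $540,125; Lower Youth $104,875; Central Housing $469,060; Winslow Mentoring $740,845; Redwood Workforce $529,385. Sum = $2,384,290.
Difference $2,384,285 − $2,384,290 = −$5 applied to largest allocation (Winslow Mentoring): Winslow Mentoring becomes $740,840.

Riverside Wellness: $540,125 · Lower Youth: $104,875 · Central Housing: $469,060 · Winslow Mentoring: $740,840 · Redwood Workforce: $529,385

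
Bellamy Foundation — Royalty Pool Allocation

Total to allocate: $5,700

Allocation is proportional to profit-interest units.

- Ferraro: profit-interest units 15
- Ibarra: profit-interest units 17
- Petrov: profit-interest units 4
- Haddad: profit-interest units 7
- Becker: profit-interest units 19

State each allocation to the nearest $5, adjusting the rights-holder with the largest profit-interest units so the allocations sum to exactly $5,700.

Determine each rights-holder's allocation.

Ferraro: $1,380 | Ibarra: $1,565 | Petrov: $370 | Haddad: $645 | Becker: $1,740

Combined profit-interest units = 62.
Pro-rata amounts: Ferraro 15/62 × $5,700 = 1,379.03; Ibarra 17/62 × $5,700 = 1,562.90; Petrov 4/62 × $5,700 = 367.74; Haddad 7/62 × $5,700 = 643.55; Becker 19/62 × $5,700 = 1,746.77.
After rounding ($5): Ferraro $1,380; Ibarra $1,565; Petrov $370; Haddad $645; Becker $1,745. Sum = $5,705.
Difference $5,700 − $5,705 = −$5 applied to largest profit-interest units (Becker): Becker becomes $1,740.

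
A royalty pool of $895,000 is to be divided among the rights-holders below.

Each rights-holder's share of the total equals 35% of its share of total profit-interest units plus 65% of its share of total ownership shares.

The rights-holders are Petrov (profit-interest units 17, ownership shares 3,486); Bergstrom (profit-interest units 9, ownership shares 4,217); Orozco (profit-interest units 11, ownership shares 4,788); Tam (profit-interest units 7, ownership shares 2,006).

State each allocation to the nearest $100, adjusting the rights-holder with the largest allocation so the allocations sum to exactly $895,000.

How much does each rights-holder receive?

Petrov: $260,900 | Bergstrom: $233,300 | Orozco: $270,500 | Tam: $130,300

Totals — profit-interest units 44, ownership shares 14,497.
Composite weights (35% profit-interest units + 65% ownership shares): Petrov 0.2915; Bergstrom 0.2607; Orozco 0.3022; Tam 0.1456.
Proportional shares: Petrov 260,918.08; Bergstrom 233,297.82; Orozco 270,450.11; Tam 130,333.99.
After rounding ($100): Petrov $260,900; Bergstrom $233,300; Orozco $270,500; Tam $130,300. Sum = $895,000.
No rounding difference to absorb.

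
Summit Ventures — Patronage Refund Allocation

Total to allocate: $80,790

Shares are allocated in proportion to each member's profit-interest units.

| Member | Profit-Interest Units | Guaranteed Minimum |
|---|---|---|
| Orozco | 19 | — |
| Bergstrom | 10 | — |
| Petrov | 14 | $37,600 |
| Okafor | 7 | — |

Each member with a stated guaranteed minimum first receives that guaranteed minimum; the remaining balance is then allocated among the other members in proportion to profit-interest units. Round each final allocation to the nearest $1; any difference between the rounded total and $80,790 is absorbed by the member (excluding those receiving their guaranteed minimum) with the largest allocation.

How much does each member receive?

Fund the minimums — Petrov $37,600. Balance $43,190.
Balance split over remaining profit-interest units 36: Orozco 22,794.72 → $22,795; Bergstrom 11,997.22 → $11,997; Okafor 8,398.06 → $8,398.

Orozco: $22,795 · Bergstrom: $11,997 · Petrov: $37,600 · Okafor: $8,398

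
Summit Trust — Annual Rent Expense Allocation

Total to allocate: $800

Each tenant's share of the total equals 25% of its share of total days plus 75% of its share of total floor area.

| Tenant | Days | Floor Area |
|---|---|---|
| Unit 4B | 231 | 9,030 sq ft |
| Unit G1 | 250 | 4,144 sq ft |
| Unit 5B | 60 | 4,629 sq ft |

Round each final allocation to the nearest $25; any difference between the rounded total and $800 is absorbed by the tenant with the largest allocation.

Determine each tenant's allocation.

Unit 4B: $400 | Unit G1: $225 | Unit 5B: $175

Totals — days 541, floor area 17,803.
Combined weights (25% days + 75% floor area): Unit 4B 0.4872; Unit G1 0.2901; Unit 5B 0.2227.
Pro-rata amounts: Unit 4B 389.73; Unit G1 232.08; Unit 5B 178.19.
At nearest $25: Unit 4B $400; Unit G1 $225; Unit 5B $175. Sum = $800.
Sum already equals the total — no adjustment.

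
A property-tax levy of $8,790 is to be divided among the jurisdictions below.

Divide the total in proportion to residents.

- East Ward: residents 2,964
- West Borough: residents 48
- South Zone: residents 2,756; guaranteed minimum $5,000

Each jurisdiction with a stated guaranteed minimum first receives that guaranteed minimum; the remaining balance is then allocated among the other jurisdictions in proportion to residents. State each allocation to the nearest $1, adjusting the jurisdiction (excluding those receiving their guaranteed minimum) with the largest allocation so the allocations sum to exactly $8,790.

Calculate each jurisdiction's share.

Minimums first: South Zone $5,000. Remaining pool $3,790.
Remaining pool split over remaining residents 3,012: East Ward 3,729.60 → $3,730; West Borough 60.40 → $60.

East Ward: $3,730; West Borough: $60; South Zone: $5,000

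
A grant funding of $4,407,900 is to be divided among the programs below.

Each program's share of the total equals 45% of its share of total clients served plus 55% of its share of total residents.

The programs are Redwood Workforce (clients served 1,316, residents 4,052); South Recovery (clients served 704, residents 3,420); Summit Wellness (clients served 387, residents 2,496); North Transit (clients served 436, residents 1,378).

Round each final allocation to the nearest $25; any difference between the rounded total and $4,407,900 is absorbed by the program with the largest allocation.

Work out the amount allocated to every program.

Totals — clients served 2,843, residents 11,346.
Blended shares (45% clients served + 55% residents): Redwood Workforce 0.4047; South Recovery 0.2772; Summit Wellness 0.1822; North Transit 0.1358.
Raw shares: Redwood Workforce 1,783,977.35; South Recovery 1,221,944.31; Summit Wellness 803,339.33; North Transit 598,639.01.
After rounding ($25): Redwood Workforce $1,783,975; South Recovery $1,221,950; Summit Wellness $803,350; North Transit $598,650. Sum = $4,407,925.
Difference $4,407,900 − $4,407,925 = −$25 applied to largest allocation (Redwood Workforce): Redwood Workforce becomes $1,783,950.

Redwood Workforce: $1,783,950 | South Recovery: $1,221,950 | Summit Wellness: $803,350 | North Transit: $598,650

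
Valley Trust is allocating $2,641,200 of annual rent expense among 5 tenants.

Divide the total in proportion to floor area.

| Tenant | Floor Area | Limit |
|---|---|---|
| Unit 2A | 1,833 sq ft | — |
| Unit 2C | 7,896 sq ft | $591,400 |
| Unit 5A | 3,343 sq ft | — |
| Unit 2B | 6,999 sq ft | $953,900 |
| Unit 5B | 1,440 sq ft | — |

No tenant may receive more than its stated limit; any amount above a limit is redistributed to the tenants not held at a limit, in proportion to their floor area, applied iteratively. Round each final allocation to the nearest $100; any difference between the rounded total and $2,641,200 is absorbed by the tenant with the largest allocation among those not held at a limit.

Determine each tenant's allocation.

Unit 2A: $303,600 · Unit 2C: $591,400 · Unit 5A: $553,800 · Unit 2B: $953,900 · Unit 5B: $238,500

Total floor area = 21,511.
Proportional shares (ignoring caps): Unit 2A 225,062.51; Unit 2C 969,500.03; Unit 5A 410,465.88; Unit 2B 859,363.06; Unit 5B 176,808.52.
Capped: Unit 2C ($591,400); balance $2,049,800 reallocated over remaining floor area 13,615.
Capped: Unit 2B ($953,900); balance $1,095,900 reallocated over remaining floor area 6,616.
Redistributed shares: Unit 2A 303,625.26 → $303,600; Unit 5A 553,747.54 → $553,700; Unit 5B 238,527.21 → $238,500.
Rounding difference +$100 applied to Unit 5A → $553,800.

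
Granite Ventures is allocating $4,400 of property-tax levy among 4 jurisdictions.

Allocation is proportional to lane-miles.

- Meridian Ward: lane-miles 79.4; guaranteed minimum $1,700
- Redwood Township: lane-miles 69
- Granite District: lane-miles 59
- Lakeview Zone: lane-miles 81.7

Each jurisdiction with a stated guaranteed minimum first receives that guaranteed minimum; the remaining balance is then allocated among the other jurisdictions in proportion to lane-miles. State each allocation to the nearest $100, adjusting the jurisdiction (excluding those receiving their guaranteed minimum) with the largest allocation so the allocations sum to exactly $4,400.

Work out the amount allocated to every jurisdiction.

Meridian Ward: $1,700 | Redwood Township: $900 | Granite District: $800 | Lakeview Zone: $1,000

Fund the minimums — Meridian Ward $1,700. Balance $2,700.
Balance split over remaining lane-miles 209.7: Redwood Township 888.41 → $900; Granite District 759.66 → $800; Lakeview Zone 1,051.93 → $1,100.
Rounding difference −$100 applied to Lakeview Zone → $1,000.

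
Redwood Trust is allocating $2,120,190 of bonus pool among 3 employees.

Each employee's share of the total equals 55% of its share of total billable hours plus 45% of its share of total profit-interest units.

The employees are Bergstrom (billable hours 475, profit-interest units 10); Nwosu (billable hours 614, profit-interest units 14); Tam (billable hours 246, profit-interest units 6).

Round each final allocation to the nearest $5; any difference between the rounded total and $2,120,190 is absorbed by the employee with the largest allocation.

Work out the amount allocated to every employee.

Bergstrom: $732,935 · Nwosu: $981,560 · Tam: $405,695

Billable hours total 1,335; profit-interest units total 30.
Combined weights (55% billable hours + 45% profit-interest units): Bergstrom 0.3457; Nwosu 0.4630; Tam 0.1913.
Proportional shares: Bergstrom 732,934.60; Nwosu 981,560.62; Tam 405,694.78.
At nearest $5: Bergstrom $732,935; Nwosu $981,560; Tam $405,695. Sum = $2,120,190.
Rounded total matches; no reconciliation needed.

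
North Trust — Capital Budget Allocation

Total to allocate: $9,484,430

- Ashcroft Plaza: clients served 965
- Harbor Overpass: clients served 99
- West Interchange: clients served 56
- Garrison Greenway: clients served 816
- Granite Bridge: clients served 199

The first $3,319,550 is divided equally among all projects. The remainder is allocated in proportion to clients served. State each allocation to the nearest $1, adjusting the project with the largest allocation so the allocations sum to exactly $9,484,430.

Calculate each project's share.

$3,319,550 shared equally gives $663,910 per project.
Remainder $6,164,880 by clients served (total 2,135): Ashcroft Plaza 2,786,468.01 → $2,786,468; Harbor Overpass 285,865.63 → $285,866; West Interchange 161,701.77 → $161,702; Garrison Greenway 2,356,225.80 → $2,356,226; Granite Bridge 574,618.79 → $574,619.
Rounding difference −$1 on remainder applied to Ashcroft Plaza.
Totals: Ashcroft Plaza $663,910 + $2,786,467 = $3,450,377; Harbor Overpass $663,910 + $285,866 = $949,776; West Interchange $663,910 + $161,702 = $825,612; Garrison Greenway $663,910 + $2,356,226 = $3,020,136; Granite Bridge $663,910 + $574,619 = $1,238,529.

Ashcroft Plaza: $3,450,377 | Harbor Overpass: $949,776 | West Interchange: $825,612 | Garrison Greenway: $3,020,136 | Granite Bridge: $1,238,529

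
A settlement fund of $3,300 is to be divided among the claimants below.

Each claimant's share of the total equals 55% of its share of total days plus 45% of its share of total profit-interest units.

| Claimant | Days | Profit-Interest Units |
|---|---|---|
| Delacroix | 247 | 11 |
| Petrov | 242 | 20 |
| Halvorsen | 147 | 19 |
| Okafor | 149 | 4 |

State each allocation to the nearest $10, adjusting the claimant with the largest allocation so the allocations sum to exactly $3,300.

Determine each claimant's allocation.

Totals — days 785, profit-interest units 54.
Combined weights (55% days + 45% profit-interest units): Delacroix 0.2647; Petrov 0.3362; Halvorsen 0.2613; Okafor 0.1377.
Pro-rata amounts: Delacroix 873.59; Petrov 1,109.53; Halvorsen 862.38; Okafor 454.50.
Rounded to nearest $10: Delacroix $870; Petrov $1,110; Halvorsen $860; Okafor $450. Sum = $3,290.
Difference $3,300 − $3,290 = +$10 applied to largest allocation (Petrov): Petrov becomes $1,120.

Delacroix: $870; Petrov: $1,120; Halvorsen: $860; Okafor: $450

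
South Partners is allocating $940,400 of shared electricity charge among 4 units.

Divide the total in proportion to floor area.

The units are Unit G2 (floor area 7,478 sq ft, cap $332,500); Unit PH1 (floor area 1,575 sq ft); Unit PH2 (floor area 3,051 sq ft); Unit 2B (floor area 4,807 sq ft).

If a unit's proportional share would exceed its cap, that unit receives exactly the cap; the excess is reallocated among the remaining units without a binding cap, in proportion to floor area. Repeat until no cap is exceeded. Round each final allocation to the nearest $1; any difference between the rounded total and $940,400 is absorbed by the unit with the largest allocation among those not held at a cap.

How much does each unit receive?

Floor area total: 16,911.
Unconstrained shares: Unit G2 415,842.42; Unit PH1 87,583.82; Unit PH2 169,662.37; Unit 2B 267,311.38.
Held at cap: Unit G2 ($332,500); remaining pool $607,900 reallocated over remaining floor area 9,433.
Remaining shares: Unit PH1 101,499.26 → $101,499; Unit PH2 196,618.56 → $196,619; Unit 2B 309,782.18 → $309,782.

Unit G2: $332,500; Unit PH1: $101,499; Unit PH2: $196,619; Unit 2B: $309,782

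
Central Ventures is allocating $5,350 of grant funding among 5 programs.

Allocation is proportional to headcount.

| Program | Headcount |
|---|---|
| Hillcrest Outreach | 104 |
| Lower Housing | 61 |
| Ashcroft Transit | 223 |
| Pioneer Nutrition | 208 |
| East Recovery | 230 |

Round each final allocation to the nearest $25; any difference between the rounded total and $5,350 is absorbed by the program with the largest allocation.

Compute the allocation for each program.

Total headcount = 826.
Pro-rata amounts: Hillcrest Outreach 104/826 × $5,350 = 673.61; Lower Housing 61/826 × $5,350 = 395.10; Ashcroft Transit 223/826 × $5,350 = 1,444.37; Pioneer Nutrition 208/826 × $5,350 = 1,347.22; East Recovery 230/826 × $5,350 = 1,489.71.
At nearest $25: Hillcrest Outreach $675; Lower Housing $400; Ashcroft Transit $1,450; Pioneer Nutrition $1,350; East Recovery $1,500. Sum = $5,375.
Difference $5,350 − $5,375 = −$25 applied to largest allocation (East Recovery): East Recovery becomes $1,475.

Hillcrest Outreach: $675 · Lower Housing: $400 · Ashcroft Transit: $1,450 · Pioneer Nutrition: $1,350 · East Recovery: $1,475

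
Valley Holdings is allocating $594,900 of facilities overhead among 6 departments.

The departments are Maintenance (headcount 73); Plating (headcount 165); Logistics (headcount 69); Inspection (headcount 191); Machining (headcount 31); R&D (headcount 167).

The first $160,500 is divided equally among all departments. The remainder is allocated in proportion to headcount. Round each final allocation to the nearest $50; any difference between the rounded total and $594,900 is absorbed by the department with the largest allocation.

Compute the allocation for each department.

Maintenance: $72,300 | Plating: $129,750 | Logistics: $69,800 | Inspection: $145,950 | Machining: $46,100 | R&D: $131,000

$160,500 shared equally gives $26,750 per department.
Remainder $434,400 by headcount (total 696): Maintenance 45,562.07 → $45,550; Plating 102,982.76 → $103,000; Logistics 43,065.52 → $43,050; Inspection 119,210.34 → $119,200; Machining 19,348.28 → $19,350; R&D 104,231.03 → $104,250.
Totals: Maintenance $26,750 + $45,550 = $72,300; Plating $26,750 + $103,000 = $129,750; Logistics $26,750 + $43,050 = $69,800; Inspection $26,750 + $119,200 = $145,950; Machining $26,750 + $19,350 = $46,100; R&D $26,750 + $104,250 = $131,000.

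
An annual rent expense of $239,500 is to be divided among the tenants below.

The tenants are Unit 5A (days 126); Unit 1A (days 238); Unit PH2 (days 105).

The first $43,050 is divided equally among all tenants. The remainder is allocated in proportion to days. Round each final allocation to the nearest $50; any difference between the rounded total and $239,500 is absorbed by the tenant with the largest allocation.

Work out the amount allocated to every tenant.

Unit 5A: $67,150 · Unit 1A: $114,000 · Unit PH2: $58,350

First tranche $43,050 split equally: $14,350 each.
Remainder $196,450 by days (total 469): Unit 5A 52,777.61 → $52,800; Unit 1A 99,691.04 → $99,700; Unit PH2 43,981.34 → $44,000.
Rounding difference −$50 on remainder applied to Unit 1A.
Totals: Unit 5A $14,350 + $52,800 = $67,150; Unit 1A $14,350 + $99,650 = $114,000; Unit PH2 $14,350 + $44,000 = $58,350.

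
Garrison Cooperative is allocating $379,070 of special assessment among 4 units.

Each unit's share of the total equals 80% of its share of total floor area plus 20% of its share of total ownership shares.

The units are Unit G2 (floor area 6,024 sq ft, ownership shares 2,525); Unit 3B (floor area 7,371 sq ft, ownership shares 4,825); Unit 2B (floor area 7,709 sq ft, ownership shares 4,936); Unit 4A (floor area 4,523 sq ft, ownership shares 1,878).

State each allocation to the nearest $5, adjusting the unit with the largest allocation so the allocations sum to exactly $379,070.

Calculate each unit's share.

Floor area total 25,627; ownership shares total 14,164.
Combined weights (80% floor area + 20% ownership shares): Unit G2 0.2237; Unit 3B 0.2982; Unit 2B 0.3104; Unit 4A 0.1677.
Proportional shares: Unit G2 84,800.02; Unit 3B 113,050.63; Unit 2B 117,644.47; Unit 4A 63,574.88.
At nearest $5: Unit G2 $84,800; Unit 3B $113,050; Unit 2B $117,645; Unit 4A $63,575. Sum = $379,070.
Sum already equals the total — no adjustment.

Unit G2: $84,800 | Unit 3B: $113,050 | Unit 2B: $117,645 | Unit 4A: $63,575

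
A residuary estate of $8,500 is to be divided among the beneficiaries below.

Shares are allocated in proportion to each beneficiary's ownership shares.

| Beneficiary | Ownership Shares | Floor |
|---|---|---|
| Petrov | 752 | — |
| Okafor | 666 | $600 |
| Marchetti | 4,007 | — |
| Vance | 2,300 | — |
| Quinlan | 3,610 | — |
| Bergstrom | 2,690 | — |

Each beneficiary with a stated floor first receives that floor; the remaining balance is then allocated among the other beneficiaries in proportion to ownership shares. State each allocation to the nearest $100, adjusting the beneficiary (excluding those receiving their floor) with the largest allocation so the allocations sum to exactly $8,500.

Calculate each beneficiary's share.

Petrov: $400 · Okafor: $600 · Marchetti: $2,400 · Vance: $1,400 · Quinlan: $2,100 · Bergstrom: $1,600

Minimums first: Okafor $600. Residual $7,900.
Residual split over remaining ownership shares 13,359: Petrov 444.70 → $400; Marchetti 2,369.59 → $2,400; Vance 1,360.13 → $1,400; Quinlan 2,134.82 → $2,100; Bergstrom 1,590.76 → $1,600.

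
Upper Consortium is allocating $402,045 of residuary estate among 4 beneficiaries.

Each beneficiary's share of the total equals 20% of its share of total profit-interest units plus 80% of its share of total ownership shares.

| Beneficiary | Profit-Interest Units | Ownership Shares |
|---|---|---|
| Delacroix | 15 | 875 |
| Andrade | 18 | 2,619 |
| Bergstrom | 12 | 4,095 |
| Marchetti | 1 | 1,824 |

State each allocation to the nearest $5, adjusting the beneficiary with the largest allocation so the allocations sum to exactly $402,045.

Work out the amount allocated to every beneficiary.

Delacroix: $56,120 | Andrade: $120,955 | Bergstrom: $160,895 | Marchetti: $64,075

Totals — profit-interest units 46, ownership shares 9,413.
Blended shares (20% profit-interest units + 80% ownership shares): Delacroix 0.1396; Andrade 0.3008; Bergstrom 0.4002; Marchetti 0.1594.
Proportional shares: Delacroix 56,118.50; Andrade 120,953.89; Bergstrom 160,899.71; Marchetti 64,072.90.
Rounded to nearest $5: Delacroix $56,120; Andrade $120,955; Bergstrom $160,900; Marchetti $64,075. Sum = $402,050.
Difference $402,045 − $402,050 = −$5 applied to largest allocation (Bergstrom): Bergstrom becomes $160,895.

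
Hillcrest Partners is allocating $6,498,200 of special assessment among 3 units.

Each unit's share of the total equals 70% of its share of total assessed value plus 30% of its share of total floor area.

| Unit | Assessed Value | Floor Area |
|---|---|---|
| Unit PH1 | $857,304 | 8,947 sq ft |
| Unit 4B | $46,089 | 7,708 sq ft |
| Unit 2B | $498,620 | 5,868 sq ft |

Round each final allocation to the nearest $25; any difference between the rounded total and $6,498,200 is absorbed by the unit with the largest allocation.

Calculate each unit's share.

Unit PH1: $3,555,850; Unit 4B: $816,700; Unit 2B: $2,125,650

Assessed value total 1,402,013; floor area total 22,523.
Combined weights (70% assessed value + 30% floor area): Unit PH1 0.5472; Unit 4B 0.1257; Unit 2B 0.3271.
Pro-rata amounts: Unit PH1 3,555,867.40; Unit 4B 816,692.45; Unit 2B 2,125,640.14.
Rounded to nearest $25: Unit PH1 $3,555,875; Unit 4B $816,700; Unit 2B $2,125,650. Sum = $6,498,225.
Difference $6,498,200 − $6,498,225 = −$25 applied to largest allocation (Unit PH1): Unit PH1 becomes $3,555,850.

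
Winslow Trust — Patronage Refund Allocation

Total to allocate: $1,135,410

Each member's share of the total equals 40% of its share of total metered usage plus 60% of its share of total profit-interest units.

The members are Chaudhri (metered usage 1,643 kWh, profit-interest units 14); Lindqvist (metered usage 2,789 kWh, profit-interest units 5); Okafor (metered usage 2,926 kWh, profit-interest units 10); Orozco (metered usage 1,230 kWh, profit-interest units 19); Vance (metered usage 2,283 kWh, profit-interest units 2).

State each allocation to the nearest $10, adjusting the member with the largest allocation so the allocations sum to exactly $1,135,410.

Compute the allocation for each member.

Chaudhri: $259,390 | Lindqvist: $184,640 | Okafor: $258,490 | Orozco: $310,260 | Vance: $122,630

Totals — metered usage 10,871, profit-interest units 50.
Blended shares (40% metered usage + 60% profit-interest units): Chaudhri 0.2285; Lindqvist 0.1626; Okafor 0.2277; Orozco 0.2733; Vance 0.1080.
Unrounded shares: Chaudhri 259,389.43; Lindqvist 184,642.25; Okafor 258,490.38; Orozco 310,259.90; Vance 122,628.04.
After rounding ($10): Chaudhri $259,390; Lindqvist $184,640; Okafor $258,490; Orozco $310,260; Vance $122,630. Sum = $1,135,410.
Rounded total matches; no reconciliation needed.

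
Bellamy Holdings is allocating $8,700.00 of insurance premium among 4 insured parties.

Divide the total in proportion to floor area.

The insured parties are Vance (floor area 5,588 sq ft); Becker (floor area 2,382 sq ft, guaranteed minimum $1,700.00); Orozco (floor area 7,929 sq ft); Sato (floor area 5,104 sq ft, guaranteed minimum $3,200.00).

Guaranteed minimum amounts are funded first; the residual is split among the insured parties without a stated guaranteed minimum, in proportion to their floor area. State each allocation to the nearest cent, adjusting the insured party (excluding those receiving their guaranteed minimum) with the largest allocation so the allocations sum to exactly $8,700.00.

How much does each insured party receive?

Vance: $1,570.94 · Becker: $1,700.00 · Orozco: $2,229.06 · Sato: $3,200.00

Fund the minimums — Becker $1,700.00; Sato $3,200.00. Residual $3,800.00.
Residual split over remaining floor area 13,517: Vance 1,570.9403 → $1,570.94; Orozco 2,229.0597 → $2,229.06.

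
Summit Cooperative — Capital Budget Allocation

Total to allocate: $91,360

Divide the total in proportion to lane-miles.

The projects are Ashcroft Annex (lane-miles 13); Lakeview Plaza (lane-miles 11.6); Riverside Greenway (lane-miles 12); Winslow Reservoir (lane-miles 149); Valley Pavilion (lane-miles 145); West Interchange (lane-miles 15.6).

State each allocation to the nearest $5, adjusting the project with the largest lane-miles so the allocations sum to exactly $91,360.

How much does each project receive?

Ashcroft Annex: $3,430 · Lakeview Plaza: $3,060 · Riverside Greenway: $3,165 · Winslow Reservoir: $39,325 · Valley Pavilion: $38,265 · West Interchange: $4,115

Lane-miles total: 346.2.
Unrounded shares: Ashcroft Annex 13/346.2 × $91,360 = 3,430.62; Lakeview Plaza 11.6/346.2 × $91,360 = 3,061.17; Riverside Greenway 12/346.2 × $91,360 = 3,166.72; Winslow Reservoir 149/346.2 × $91,360 = 39,320.16; Valley Pavilion 145/346.2 × $91,360 = 38,264.59; West Interchange 15.6/346.2 × $91,360 = 4,116.74.
At nearest $5: Ashcroft Annex $3,430; Lakeview Plaza $3,060; Riverside Greenway $3,165; Winslow Reservoir $39,320; Valley Pavilion $38,265; West Interchange $4,115. Sum = $91,355.
Difference $91,360 − $91,355 = +$5 applied to largest lane-miles (Winslow Reservoir): Winslow Reservoir becomes $39,325.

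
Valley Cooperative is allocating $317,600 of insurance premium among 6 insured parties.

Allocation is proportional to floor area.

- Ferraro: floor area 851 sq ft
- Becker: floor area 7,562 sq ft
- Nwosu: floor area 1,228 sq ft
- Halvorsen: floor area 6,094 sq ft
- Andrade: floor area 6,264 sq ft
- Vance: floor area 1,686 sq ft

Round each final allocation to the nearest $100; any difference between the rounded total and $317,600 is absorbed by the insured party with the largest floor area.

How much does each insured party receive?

Sum of floor area: 851 + 7,562 + 1,228 + 6,094 + 6,264 + 1,686 = 23,685.
Unrounded shares: Ferraro 11,411.34; Becker 101,401.36; Nwosu 16,466.66; Halvorsen 81,716.46; Andrade 83,996.05; Vance 22,608.13.
After rounding ($100): Ferraro $11,400; Becker $101,400; Nwosu $16,500; Halvorsen $81,700; Andrade $84,000; Vance $22,600. Sum = $317,600.
Rounded total matches; no reconciliation needed.

Ferraro: $11,400; Becker: $101,400; Nwosu: $16,500; Halvorsen: $81,700; Andrade: $84,000; Vance: $22,600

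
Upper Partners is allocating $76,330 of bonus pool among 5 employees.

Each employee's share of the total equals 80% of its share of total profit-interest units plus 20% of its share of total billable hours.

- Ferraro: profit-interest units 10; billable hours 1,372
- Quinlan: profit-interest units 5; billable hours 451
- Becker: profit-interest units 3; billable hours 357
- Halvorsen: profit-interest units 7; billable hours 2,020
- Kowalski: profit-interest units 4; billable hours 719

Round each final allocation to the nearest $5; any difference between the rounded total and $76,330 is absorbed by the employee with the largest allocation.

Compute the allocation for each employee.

Ferraro: $25,310; Quinlan: $11,930; Becker: $7,425; Halvorsen: $21,010; Kowalski: $10,655

Totals — profit-interest units 29, billable hours 4,919.
Combined weights (80% profit-interest units + 20% billable hours): Ferraro 0.3316; Quinlan 0.1563; Becker 0.0973; Halvorsen 0.2752; Kowalski 0.1396.
Proportional shares: Ferraro 25,314.52; Quinlan 11,927.94; Becker 7,424.91; Halvorsen 21,008.61; Kowalski 10,654.02.
Rounded to nearest $5: Ferraro $25,315; Quinlan $11,930; Becker $7,425; Halvorsen $21,010; Kowalski $10,655. Sum = $76,335.
Difference $76,330 − $76,335 = −$5 applied to largest allocation (Ferraro): Ferraro becomes $25,310.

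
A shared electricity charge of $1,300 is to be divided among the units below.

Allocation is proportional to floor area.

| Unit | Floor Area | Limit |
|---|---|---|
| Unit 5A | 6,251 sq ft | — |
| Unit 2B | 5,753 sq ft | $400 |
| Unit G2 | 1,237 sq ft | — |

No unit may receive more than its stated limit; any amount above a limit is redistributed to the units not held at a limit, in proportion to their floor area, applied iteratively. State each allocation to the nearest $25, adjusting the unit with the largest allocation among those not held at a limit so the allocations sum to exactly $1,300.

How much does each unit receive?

Total floor area = 13,241.
Unconstrained shares: Unit 5A 613.72; Unit 2B 564.83; Unit G2 121.45.
Cap binds for Unit 2B ($400); balance $900 reallocated over remaining floor area 7,488.
Redistributed shares: Unit 5A 751.32 → $750; Unit G2 148.68 → $150.

Unit 5A: $750 · Unit 2B: $400 · Unit G2: $150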